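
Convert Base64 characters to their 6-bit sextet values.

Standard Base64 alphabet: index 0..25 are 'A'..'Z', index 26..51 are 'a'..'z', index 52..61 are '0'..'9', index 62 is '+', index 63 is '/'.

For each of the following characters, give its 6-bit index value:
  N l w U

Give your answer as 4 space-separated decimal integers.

Answer: 13 37 48 20

Derivation:
'N': A..Z range, ord('N') − ord('A') = 13
'l': a..z range, 26 + ord('l') − ord('a') = 37
'w': a..z range, 26 + ord('w') − ord('a') = 48
'U': A..Z range, ord('U') − ord('A') = 20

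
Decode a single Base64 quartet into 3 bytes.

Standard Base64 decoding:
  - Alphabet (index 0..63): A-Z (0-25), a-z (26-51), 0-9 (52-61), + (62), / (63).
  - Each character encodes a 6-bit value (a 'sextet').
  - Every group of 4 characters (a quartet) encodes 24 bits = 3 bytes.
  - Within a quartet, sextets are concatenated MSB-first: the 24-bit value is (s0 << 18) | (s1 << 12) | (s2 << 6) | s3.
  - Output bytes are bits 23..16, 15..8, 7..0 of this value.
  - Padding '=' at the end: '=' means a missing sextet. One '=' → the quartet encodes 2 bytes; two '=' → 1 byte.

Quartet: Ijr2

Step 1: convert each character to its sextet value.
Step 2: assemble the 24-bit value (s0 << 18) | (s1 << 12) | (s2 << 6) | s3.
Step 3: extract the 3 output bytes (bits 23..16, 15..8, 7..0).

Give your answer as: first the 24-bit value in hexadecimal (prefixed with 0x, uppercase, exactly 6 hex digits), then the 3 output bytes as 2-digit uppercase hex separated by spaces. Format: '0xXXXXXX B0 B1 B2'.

Answer: 0x223AF6 22 3A F6

Derivation:
Sextets: I=8, j=35, r=43, 2=54
24-bit: (8<<18) | (35<<12) | (43<<6) | 54
      = 0x200000 | 0x023000 | 0x000AC0 | 0x000036
      = 0x223AF6
Bytes: (v>>16)&0xFF=22, (v>>8)&0xFF=3A, v&0xFF=F6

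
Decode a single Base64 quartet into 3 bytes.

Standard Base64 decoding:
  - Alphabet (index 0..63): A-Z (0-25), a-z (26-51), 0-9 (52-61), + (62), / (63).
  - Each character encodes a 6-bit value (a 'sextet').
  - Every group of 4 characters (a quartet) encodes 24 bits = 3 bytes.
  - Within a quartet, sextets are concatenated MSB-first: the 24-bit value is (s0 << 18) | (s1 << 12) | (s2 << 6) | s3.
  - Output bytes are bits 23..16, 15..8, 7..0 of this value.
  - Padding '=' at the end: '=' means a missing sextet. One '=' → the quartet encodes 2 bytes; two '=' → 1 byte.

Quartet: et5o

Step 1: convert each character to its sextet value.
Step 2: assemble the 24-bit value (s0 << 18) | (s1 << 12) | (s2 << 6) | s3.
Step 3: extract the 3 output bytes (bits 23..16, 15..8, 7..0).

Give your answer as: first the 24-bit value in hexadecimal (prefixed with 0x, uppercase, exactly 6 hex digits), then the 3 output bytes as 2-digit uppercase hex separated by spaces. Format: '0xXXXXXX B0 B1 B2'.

Answer: 0x7ADE68 7A DE 68

Derivation:
Sextets: e=30, t=45, 5=57, o=40
24-bit: (30<<18) | (45<<12) | (57<<6) | 40
      = 0x780000 | 0x02D000 | 0x000E40 | 0x000028
      = 0x7ADE68
Bytes: (v>>16)&0xFF=7A, (v>>8)&0xFF=DE, v&0xFF=68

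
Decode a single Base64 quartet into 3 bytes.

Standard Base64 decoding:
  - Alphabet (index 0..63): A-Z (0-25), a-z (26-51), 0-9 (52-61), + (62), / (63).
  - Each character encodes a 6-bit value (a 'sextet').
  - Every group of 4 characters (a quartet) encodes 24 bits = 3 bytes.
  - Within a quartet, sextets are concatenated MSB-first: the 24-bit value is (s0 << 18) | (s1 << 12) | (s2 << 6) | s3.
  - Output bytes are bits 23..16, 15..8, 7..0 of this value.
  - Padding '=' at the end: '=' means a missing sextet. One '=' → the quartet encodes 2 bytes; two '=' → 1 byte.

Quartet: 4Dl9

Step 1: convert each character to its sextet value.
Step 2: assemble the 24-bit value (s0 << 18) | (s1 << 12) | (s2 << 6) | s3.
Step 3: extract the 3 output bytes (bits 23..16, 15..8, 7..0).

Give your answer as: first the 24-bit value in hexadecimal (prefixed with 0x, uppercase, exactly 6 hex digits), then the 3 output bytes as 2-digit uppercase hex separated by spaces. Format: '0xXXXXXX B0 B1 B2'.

Sextets: 4=56, D=3, l=37, 9=61
24-bit: (56<<18) | (3<<12) | (37<<6) | 61
      = 0xE00000 | 0x003000 | 0x000940 | 0x00003D
      = 0xE0397D
Bytes: (v>>16)&0xFF=E0, (v>>8)&0xFF=39, v&0xFF=7D

Answer: 0xE0397D E0 39 7D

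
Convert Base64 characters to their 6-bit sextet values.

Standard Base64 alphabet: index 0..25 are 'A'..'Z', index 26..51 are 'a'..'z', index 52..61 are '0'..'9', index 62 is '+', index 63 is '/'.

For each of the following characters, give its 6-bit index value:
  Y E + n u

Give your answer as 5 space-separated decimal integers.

'Y': A..Z range, ord('Y') − ord('A') = 24
'E': A..Z range, ord('E') − ord('A') = 4
'+': index 62
'n': a..z range, 26 + ord('n') − ord('a') = 39
'u': a..z range, 26 + ord('u') − ord('a') = 46

Answer: 24 4 62 39 46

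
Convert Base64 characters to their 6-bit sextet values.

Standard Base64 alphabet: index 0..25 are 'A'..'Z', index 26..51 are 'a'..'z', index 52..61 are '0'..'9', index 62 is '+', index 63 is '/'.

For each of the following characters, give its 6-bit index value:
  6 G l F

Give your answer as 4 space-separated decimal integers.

Answer: 58 6 37 5

Derivation:
'6': 0..9 range, 52 + ord('6') − ord('0') = 58
'G': A..Z range, ord('G') − ord('A') = 6
'l': a..z range, 26 + ord('l') − ord('a') = 37
'F': A..Z range, ord('F') − ord('A') = 5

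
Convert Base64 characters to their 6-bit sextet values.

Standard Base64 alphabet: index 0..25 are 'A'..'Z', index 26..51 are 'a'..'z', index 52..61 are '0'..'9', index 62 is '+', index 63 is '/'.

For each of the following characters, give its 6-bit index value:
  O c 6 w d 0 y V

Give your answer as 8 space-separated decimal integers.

'O': A..Z range, ord('O') − ord('A') = 14
'c': a..z range, 26 + ord('c') − ord('a') = 28
'6': 0..9 range, 52 + ord('6') − ord('0') = 58
'w': a..z range, 26 + ord('w') − ord('a') = 48
'd': a..z range, 26 + ord('d') − ord('a') = 29
'0': 0..9 range, 52 + ord('0') − ord('0') = 52
'y': a..z range, 26 + ord('y') − ord('a') = 50
'V': A..Z range, ord('V') − ord('A') = 21

Answer: 14 28 58 48 29 52 50 21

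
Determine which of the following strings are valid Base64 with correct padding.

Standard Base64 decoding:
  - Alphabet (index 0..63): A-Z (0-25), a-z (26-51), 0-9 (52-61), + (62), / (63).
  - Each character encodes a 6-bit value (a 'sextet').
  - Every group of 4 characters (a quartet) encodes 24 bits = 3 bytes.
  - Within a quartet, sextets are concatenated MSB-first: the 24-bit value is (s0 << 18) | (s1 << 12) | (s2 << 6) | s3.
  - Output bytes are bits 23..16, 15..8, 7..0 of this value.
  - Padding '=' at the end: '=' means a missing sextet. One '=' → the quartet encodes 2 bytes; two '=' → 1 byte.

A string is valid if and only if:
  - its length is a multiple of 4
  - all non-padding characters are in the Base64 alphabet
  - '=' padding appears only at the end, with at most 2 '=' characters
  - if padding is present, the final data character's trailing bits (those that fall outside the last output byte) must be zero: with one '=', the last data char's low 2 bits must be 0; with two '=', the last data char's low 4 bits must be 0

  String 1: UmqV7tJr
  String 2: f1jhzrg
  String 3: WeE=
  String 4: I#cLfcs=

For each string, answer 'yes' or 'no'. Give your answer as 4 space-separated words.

String 1: 'UmqV7tJr' → valid
String 2: 'f1jhzrg' → invalid (len=7 not mult of 4)
String 3: 'WeE=' → valid
String 4: 'I#cLfcs=' → invalid (bad char(s): ['#'])

Answer: yes no yes no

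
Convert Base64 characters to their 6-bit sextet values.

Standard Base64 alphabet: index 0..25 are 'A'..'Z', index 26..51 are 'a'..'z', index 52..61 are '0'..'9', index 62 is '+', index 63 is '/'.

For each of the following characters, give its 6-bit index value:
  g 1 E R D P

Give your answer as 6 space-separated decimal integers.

'g': a..z range, 26 + ord('g') − ord('a') = 32
'1': 0..9 range, 52 + ord('1') − ord('0') = 53
'E': A..Z range, ord('E') − ord('A') = 4
'R': A..Z range, ord('R') − ord('A') = 17
'D': A..Z range, ord('D') − ord('A') = 3
'P': A..Z range, ord('P') − ord('A') = 15

Answer: 32 53 4 17 3 15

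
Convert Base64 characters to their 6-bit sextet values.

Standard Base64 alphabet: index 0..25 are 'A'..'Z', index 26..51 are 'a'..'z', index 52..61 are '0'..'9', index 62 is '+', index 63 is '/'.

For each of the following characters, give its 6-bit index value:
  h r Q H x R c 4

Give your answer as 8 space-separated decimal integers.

Answer: 33 43 16 7 49 17 28 56

Derivation:
'h': a..z range, 26 + ord('h') − ord('a') = 33
'r': a..z range, 26 + ord('r') − ord('a') = 43
'Q': A..Z range, ord('Q') − ord('A') = 16
'H': A..Z range, ord('H') − ord('A') = 7
'x': a..z range, 26 + ord('x') − ord('a') = 49
'R': A..Z range, ord('R') − ord('A') = 17
'c': a..z range, 26 + ord('c') − ord('a') = 28
'4': 0..9 range, 52 + ord('4') − ord('0') = 56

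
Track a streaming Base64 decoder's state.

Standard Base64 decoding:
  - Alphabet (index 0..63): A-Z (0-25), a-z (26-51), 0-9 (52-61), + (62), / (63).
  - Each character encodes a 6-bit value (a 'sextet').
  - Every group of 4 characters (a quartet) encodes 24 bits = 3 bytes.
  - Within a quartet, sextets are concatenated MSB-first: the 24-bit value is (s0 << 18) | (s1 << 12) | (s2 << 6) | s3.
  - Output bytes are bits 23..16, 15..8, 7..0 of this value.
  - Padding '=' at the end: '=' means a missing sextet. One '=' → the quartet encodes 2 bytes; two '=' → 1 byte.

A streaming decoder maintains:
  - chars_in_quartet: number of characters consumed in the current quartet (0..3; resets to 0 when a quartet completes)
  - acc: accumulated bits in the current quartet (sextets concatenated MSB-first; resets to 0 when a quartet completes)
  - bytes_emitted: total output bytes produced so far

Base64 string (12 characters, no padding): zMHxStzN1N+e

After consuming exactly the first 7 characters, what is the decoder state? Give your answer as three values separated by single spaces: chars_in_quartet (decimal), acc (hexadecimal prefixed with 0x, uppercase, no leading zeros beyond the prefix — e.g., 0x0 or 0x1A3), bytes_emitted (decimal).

After char 0 ('z'=51): chars_in_quartet=1 acc=0x33 bytes_emitted=0
After char 1 ('M'=12): chars_in_quartet=2 acc=0xCCC bytes_emitted=0
After char 2 ('H'=7): chars_in_quartet=3 acc=0x33307 bytes_emitted=0
After char 3 ('x'=49): chars_in_quartet=4 acc=0xCCC1F1 -> emit CC C1 F1, reset; bytes_emitted=3
After char 4 ('S'=18): chars_in_quartet=1 acc=0x12 bytes_emitted=3
After char 5 ('t'=45): chars_in_quartet=2 acc=0x4AD bytes_emitted=3
After char 6 ('z'=51): chars_in_quartet=3 acc=0x12B73 bytes_emitted=3

Answer: 3 0x12B73 3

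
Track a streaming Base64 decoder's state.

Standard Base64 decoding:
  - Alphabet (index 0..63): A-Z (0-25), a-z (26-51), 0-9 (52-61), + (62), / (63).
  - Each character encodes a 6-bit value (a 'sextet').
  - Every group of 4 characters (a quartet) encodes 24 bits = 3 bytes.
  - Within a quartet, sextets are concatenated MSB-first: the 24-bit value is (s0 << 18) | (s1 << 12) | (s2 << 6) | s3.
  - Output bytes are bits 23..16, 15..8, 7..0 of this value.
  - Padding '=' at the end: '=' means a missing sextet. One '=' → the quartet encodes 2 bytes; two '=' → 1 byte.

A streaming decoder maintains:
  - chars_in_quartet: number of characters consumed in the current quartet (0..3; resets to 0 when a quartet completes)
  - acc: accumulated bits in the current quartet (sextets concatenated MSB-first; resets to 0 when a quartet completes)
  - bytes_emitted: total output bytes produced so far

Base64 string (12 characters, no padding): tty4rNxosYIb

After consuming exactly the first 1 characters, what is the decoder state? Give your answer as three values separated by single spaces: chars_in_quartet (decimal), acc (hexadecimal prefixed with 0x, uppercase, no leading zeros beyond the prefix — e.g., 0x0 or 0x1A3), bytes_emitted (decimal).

After char 0 ('t'=45): chars_in_quartet=1 acc=0x2D bytes_emitted=0

Answer: 1 0x2D 0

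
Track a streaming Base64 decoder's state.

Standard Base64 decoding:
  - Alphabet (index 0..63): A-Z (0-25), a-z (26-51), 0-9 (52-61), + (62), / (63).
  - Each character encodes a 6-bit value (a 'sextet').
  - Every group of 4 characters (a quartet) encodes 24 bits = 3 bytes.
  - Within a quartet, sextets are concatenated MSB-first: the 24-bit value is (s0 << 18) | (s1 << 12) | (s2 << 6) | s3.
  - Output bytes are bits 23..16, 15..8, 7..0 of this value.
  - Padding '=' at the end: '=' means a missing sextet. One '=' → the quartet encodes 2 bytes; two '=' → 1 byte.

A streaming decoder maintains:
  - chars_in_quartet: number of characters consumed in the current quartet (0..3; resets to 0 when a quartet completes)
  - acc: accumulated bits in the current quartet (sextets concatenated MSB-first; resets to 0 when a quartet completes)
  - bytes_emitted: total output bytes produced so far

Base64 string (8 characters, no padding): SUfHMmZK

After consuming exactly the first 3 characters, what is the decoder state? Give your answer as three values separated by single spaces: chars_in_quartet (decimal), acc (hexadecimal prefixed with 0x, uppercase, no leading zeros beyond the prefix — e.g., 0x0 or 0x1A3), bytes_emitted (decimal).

Answer: 3 0x1251F 0

Derivation:
After char 0 ('S'=18): chars_in_quartet=1 acc=0x12 bytes_emitted=0
After char 1 ('U'=20): chars_in_quartet=2 acc=0x494 bytes_emitted=0
After char 2 ('f'=31): chars_in_quartet=3 acc=0x1251F bytes_emitted=0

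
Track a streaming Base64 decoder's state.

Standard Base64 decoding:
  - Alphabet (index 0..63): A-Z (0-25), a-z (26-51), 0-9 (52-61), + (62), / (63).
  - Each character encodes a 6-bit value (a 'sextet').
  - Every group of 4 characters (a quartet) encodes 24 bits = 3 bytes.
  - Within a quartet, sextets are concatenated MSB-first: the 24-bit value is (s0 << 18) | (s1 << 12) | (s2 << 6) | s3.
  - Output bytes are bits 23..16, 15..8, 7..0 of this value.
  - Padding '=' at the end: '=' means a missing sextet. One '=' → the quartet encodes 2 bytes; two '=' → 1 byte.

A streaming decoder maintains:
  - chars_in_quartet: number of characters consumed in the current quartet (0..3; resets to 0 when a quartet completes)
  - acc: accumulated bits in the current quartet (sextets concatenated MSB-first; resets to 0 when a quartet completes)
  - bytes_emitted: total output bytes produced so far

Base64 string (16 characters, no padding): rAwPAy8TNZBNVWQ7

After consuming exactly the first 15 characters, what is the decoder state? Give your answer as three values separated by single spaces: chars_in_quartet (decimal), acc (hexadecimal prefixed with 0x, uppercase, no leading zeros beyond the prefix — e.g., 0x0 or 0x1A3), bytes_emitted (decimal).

After char 0 ('r'=43): chars_in_quartet=1 acc=0x2B bytes_emitted=0
After char 1 ('A'=0): chars_in_quartet=2 acc=0xAC0 bytes_emitted=0
After char 2 ('w'=48): chars_in_quartet=3 acc=0x2B030 bytes_emitted=0
After char 3 ('P'=15): chars_in_quartet=4 acc=0xAC0C0F -> emit AC 0C 0F, reset; bytes_emitted=3
After char 4 ('A'=0): chars_in_quartet=1 acc=0x0 bytes_emitted=3
After char 5 ('y'=50): chars_in_quartet=2 acc=0x32 bytes_emitted=3
After char 6 ('8'=60): chars_in_quartet=3 acc=0xCBC bytes_emitted=3
After char 7 ('T'=19): chars_in_quartet=4 acc=0x32F13 -> emit 03 2F 13, reset; bytes_emitted=6
After char 8 ('N'=13): chars_in_quartet=1 acc=0xD bytes_emitted=6
After char 9 ('Z'=25): chars_in_quartet=2 acc=0x359 bytes_emitted=6
After char 10 ('B'=1): chars_in_quartet=3 acc=0xD641 bytes_emitted=6
After char 11 ('N'=13): chars_in_quartet=4 acc=0x35904D -> emit 35 90 4D, reset; bytes_emitted=9
After char 12 ('V'=21): chars_in_quartet=1 acc=0x15 bytes_emitted=9
After char 13 ('W'=22): chars_in_quartet=2 acc=0x556 bytes_emitted=9
After char 14 ('Q'=16): chars_in_quartet=3 acc=0x15590 bytes_emitted=9

Answer: 3 0x15590 9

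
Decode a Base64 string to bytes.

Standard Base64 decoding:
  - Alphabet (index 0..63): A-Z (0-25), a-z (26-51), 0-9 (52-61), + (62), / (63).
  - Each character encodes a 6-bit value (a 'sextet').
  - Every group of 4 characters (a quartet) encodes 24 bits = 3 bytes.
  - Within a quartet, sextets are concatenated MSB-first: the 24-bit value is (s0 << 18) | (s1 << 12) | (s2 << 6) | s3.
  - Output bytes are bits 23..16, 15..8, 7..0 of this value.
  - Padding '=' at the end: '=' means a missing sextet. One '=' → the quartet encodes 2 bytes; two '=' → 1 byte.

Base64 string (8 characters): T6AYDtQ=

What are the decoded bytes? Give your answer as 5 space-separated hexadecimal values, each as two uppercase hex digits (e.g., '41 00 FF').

After char 0 ('T'=19): chars_in_quartet=1 acc=0x13 bytes_emitted=0
After char 1 ('6'=58): chars_in_quartet=2 acc=0x4FA bytes_emitted=0
After char 2 ('A'=0): chars_in_quartet=3 acc=0x13E80 bytes_emitted=0
After char 3 ('Y'=24): chars_in_quartet=4 acc=0x4FA018 -> emit 4F A0 18, reset; bytes_emitted=3
After char 4 ('D'=3): chars_in_quartet=1 acc=0x3 bytes_emitted=3
After char 5 ('t'=45): chars_in_quartet=2 acc=0xED bytes_emitted=3
After char 6 ('Q'=16): chars_in_quartet=3 acc=0x3B50 bytes_emitted=3
Padding '=': partial quartet acc=0x3B50 -> emit 0E D4; bytes_emitted=5

Answer: 4F A0 18 0E D4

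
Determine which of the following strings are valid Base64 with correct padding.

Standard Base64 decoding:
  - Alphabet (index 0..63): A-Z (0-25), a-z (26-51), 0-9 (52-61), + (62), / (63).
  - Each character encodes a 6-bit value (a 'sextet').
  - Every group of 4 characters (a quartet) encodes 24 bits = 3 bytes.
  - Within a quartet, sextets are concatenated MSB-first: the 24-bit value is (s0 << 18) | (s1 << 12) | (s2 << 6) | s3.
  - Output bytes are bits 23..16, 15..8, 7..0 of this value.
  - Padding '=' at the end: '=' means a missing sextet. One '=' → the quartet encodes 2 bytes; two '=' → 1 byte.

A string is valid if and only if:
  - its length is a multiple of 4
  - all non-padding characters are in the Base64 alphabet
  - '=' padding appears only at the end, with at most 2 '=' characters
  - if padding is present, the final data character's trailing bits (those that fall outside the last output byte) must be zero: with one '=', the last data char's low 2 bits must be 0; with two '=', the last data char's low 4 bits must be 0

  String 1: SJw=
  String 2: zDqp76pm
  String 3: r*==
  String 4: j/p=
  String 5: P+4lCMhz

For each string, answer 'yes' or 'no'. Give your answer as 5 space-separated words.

String 1: 'SJw=' → valid
String 2: 'zDqp76pm' → valid
String 3: 'r*==' → invalid (bad char(s): ['*'])
String 4: 'j/p=' → invalid (bad trailing bits)
String 5: 'P+4lCMhz' → valid

Answer: yes yes no no yes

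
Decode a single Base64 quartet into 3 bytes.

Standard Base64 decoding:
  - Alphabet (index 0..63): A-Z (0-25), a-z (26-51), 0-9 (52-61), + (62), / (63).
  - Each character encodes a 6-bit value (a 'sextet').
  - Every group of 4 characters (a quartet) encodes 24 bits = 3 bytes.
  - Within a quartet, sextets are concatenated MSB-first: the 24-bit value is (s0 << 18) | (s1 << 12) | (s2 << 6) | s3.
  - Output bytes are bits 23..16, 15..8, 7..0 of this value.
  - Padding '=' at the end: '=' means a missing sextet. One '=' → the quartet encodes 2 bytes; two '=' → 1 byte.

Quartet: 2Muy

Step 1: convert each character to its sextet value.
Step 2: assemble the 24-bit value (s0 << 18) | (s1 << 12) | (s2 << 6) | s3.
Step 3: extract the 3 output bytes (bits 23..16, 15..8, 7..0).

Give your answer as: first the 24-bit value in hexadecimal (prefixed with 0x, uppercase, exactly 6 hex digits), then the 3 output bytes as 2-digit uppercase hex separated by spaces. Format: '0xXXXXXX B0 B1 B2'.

Sextets: 2=54, M=12, u=46, y=50
24-bit: (54<<18) | (12<<12) | (46<<6) | 50
      = 0xD80000 | 0x00C000 | 0x000B80 | 0x000032
      = 0xD8CBB2
Bytes: (v>>16)&0xFF=D8, (v>>8)&0xFF=CB, v&0xFF=B2

Answer: 0xD8CBB2 D8 CB B2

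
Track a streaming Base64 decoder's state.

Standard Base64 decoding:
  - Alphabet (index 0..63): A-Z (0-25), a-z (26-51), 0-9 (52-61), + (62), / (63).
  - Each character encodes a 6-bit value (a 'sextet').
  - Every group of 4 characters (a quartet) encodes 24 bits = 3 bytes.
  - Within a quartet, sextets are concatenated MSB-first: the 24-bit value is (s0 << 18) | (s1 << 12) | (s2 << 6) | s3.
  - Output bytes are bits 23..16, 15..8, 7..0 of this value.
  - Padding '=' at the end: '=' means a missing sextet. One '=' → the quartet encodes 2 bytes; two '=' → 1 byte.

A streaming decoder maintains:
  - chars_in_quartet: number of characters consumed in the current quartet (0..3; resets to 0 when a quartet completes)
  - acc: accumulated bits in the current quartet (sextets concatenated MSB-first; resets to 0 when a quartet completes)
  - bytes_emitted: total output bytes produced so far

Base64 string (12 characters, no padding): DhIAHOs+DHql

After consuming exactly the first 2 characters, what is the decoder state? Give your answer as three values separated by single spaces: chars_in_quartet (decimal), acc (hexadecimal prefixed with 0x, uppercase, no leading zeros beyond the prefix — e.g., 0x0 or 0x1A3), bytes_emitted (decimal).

Answer: 2 0xE1 0

Derivation:
After char 0 ('D'=3): chars_in_quartet=1 acc=0x3 bytes_emitted=0
After char 1 ('h'=33): chars_in_quartet=2 acc=0xE1 bytes_emitted=0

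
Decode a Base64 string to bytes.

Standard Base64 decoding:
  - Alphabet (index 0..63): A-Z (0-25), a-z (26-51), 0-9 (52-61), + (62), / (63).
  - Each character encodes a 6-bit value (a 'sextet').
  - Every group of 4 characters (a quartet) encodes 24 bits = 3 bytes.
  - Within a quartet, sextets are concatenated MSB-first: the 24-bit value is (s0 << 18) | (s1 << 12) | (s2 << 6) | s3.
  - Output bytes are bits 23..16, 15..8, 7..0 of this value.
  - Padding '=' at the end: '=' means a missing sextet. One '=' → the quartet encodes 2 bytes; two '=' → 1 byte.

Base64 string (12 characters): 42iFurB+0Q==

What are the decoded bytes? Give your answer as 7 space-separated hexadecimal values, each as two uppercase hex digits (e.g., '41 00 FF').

After char 0 ('4'=56): chars_in_quartet=1 acc=0x38 bytes_emitted=0
After char 1 ('2'=54): chars_in_quartet=2 acc=0xE36 bytes_emitted=0
After char 2 ('i'=34): chars_in_quartet=3 acc=0x38DA2 bytes_emitted=0
After char 3 ('F'=5): chars_in_quartet=4 acc=0xE36885 -> emit E3 68 85, reset; bytes_emitted=3
After char 4 ('u'=46): chars_in_quartet=1 acc=0x2E bytes_emitted=3
After char 5 ('r'=43): chars_in_quartet=2 acc=0xBAB bytes_emitted=3
After char 6 ('B'=1): chars_in_quartet=3 acc=0x2EAC1 bytes_emitted=3
After char 7 ('+'=62): chars_in_quartet=4 acc=0xBAB07E -> emit BA B0 7E, reset; bytes_emitted=6
After char 8 ('0'=52): chars_in_quartet=1 acc=0x34 bytes_emitted=6
After char 9 ('Q'=16): chars_in_quartet=2 acc=0xD10 bytes_emitted=6
Padding '==': partial quartet acc=0xD10 -> emit D1; bytes_emitted=7

Answer: E3 68 85 BA B0 7E D1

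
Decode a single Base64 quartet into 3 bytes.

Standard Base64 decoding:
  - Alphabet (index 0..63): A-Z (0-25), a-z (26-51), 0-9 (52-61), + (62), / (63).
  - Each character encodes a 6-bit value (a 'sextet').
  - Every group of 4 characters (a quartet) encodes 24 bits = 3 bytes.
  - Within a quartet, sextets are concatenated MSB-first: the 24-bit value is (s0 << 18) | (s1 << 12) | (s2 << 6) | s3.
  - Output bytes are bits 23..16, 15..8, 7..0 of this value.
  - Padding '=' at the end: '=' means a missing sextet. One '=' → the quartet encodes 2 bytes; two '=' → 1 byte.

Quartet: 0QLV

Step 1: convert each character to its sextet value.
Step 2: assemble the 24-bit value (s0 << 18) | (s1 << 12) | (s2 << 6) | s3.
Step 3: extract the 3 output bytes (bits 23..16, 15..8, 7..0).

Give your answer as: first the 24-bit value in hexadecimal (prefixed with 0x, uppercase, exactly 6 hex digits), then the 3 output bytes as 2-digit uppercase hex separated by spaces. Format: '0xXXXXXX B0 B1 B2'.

Answer: 0xD102D5 D1 02 D5

Derivation:
Sextets: 0=52, Q=16, L=11, V=21
24-bit: (52<<18) | (16<<12) | (11<<6) | 21
      = 0xD00000 | 0x010000 | 0x0002C0 | 0x000015
      = 0xD102D5
Bytes: (v>>16)&0xFF=D1, (v>>8)&0xFF=02, v&0xFF=D5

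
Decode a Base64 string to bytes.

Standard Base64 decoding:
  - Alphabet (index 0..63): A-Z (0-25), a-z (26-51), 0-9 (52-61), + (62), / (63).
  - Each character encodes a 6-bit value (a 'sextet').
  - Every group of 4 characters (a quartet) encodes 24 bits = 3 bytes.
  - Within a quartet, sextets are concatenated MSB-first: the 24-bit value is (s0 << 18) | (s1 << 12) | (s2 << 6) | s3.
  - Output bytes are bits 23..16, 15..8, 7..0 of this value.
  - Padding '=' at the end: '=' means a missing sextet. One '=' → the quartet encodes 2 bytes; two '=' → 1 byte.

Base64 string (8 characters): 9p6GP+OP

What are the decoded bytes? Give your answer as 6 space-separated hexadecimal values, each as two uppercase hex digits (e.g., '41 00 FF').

After char 0 ('9'=61): chars_in_quartet=1 acc=0x3D bytes_emitted=0
After char 1 ('p'=41): chars_in_quartet=2 acc=0xF69 bytes_emitted=0
After char 2 ('6'=58): chars_in_quartet=3 acc=0x3DA7A bytes_emitted=0
After char 3 ('G'=6): chars_in_quartet=4 acc=0xF69E86 -> emit F6 9E 86, reset; bytes_emitted=3
After char 4 ('P'=15): chars_in_quartet=1 acc=0xF bytes_emitted=3
After char 5 ('+'=62): chars_in_quartet=2 acc=0x3FE bytes_emitted=3
After char 6 ('O'=14): chars_in_quartet=3 acc=0xFF8E bytes_emitted=3
After char 7 ('P'=15): chars_in_quartet=4 acc=0x3FE38F -> emit 3F E3 8F, reset; bytes_emitted=6

Answer: F6 9E 86 3F E3 8F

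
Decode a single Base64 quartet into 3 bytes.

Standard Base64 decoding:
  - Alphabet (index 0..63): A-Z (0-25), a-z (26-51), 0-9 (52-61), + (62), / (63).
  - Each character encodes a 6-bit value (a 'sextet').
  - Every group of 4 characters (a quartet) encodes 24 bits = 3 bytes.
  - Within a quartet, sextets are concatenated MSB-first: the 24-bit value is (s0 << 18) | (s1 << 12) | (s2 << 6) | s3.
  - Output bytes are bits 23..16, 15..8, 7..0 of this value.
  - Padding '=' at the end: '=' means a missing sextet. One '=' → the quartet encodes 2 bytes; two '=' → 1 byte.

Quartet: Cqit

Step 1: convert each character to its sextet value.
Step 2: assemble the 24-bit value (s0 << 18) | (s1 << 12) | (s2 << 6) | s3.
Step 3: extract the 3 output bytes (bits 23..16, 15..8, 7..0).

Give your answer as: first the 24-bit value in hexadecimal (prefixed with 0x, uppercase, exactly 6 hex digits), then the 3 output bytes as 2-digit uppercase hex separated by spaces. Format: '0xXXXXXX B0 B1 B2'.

Sextets: C=2, q=42, i=34, t=45
24-bit: (2<<18) | (42<<12) | (34<<6) | 45
      = 0x080000 | 0x02A000 | 0x000880 | 0x00002D
      = 0x0AA8AD
Bytes: (v>>16)&0xFF=0A, (v>>8)&0xFF=A8, v&0xFF=AD

Answer: 0x0AA8AD 0A A8 AD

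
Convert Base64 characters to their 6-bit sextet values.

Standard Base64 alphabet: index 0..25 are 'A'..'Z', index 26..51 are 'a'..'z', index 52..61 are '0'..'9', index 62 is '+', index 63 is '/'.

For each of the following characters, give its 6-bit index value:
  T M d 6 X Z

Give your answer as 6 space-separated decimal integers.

Answer: 19 12 29 58 23 25

Derivation:
'T': A..Z range, ord('T') − ord('A') = 19
'M': A..Z range, ord('M') − ord('A') = 12
'd': a..z range, 26 + ord('d') − ord('a') = 29
'6': 0..9 range, 52 + ord('6') − ord('0') = 58
'X': A..Z range, ord('X') − ord('A') = 23
'Z': A..Z range, ord('Z') − ord('A') = 25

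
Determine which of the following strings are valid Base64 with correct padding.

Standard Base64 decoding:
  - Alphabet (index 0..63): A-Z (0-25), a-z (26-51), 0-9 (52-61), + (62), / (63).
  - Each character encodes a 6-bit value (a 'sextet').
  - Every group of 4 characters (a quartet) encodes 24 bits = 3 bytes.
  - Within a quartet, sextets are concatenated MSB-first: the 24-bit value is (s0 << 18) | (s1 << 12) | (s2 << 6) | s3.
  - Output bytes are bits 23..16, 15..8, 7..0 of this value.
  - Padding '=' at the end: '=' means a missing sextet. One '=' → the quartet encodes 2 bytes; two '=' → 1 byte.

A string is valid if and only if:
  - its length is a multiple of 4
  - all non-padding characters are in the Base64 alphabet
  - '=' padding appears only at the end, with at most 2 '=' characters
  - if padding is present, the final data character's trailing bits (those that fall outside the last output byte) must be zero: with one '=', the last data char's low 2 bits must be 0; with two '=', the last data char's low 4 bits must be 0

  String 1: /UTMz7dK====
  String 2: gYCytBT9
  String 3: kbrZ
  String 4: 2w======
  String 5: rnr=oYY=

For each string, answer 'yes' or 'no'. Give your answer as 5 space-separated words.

Answer: no yes yes no no

Derivation:
String 1: '/UTMz7dK====' → invalid (4 pad chars (max 2))
String 2: 'gYCytBT9' → valid
String 3: 'kbrZ' → valid
String 4: '2w======' → invalid (6 pad chars (max 2))
String 5: 'rnr=oYY=' → invalid (bad char(s): ['=']; '=' in middle)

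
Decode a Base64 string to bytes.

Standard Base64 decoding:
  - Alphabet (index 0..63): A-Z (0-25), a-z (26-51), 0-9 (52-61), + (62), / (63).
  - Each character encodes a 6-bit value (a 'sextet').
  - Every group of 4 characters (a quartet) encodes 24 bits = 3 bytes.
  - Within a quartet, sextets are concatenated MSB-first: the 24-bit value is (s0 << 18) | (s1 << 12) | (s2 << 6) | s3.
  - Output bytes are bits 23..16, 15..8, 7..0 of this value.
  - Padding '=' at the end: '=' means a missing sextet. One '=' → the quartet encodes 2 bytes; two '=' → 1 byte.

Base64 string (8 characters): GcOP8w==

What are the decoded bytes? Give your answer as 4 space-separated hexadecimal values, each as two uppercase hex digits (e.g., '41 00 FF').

After char 0 ('G'=6): chars_in_quartet=1 acc=0x6 bytes_emitted=0
After char 1 ('c'=28): chars_in_quartet=2 acc=0x19C bytes_emitted=0
After char 2 ('O'=14): chars_in_quartet=3 acc=0x670E bytes_emitted=0
After char 3 ('P'=15): chars_in_quartet=4 acc=0x19C38F -> emit 19 C3 8F, reset; bytes_emitted=3
After char 4 ('8'=60): chars_in_quartet=1 acc=0x3C bytes_emitted=3
After char 5 ('w'=48): chars_in_quartet=2 acc=0xF30 bytes_emitted=3
Padding '==': partial quartet acc=0xF30 -> emit F3; bytes_emitted=4

Answer: 19 C3 8F F3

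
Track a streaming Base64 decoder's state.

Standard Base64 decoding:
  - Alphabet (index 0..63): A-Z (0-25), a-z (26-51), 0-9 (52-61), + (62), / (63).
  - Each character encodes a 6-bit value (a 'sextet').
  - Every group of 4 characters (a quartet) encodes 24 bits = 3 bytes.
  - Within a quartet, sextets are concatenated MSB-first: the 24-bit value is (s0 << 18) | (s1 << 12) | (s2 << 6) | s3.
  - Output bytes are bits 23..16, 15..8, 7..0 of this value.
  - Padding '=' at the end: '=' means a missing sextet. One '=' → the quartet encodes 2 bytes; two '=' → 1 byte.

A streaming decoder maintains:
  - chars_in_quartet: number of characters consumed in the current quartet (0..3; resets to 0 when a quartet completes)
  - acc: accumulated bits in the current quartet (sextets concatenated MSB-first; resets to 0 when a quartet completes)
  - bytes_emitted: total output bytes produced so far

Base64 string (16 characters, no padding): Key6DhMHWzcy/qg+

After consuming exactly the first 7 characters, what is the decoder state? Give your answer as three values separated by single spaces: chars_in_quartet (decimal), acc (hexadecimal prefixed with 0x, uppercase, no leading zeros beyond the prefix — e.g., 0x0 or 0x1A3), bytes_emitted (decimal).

After char 0 ('K'=10): chars_in_quartet=1 acc=0xA bytes_emitted=0
After char 1 ('e'=30): chars_in_quartet=2 acc=0x29E bytes_emitted=0
After char 2 ('y'=50): chars_in_quartet=3 acc=0xA7B2 bytes_emitted=0
After char 3 ('6'=58): chars_in_quartet=4 acc=0x29ECBA -> emit 29 EC BA, reset; bytes_emitted=3
After char 4 ('D'=3): chars_in_quartet=1 acc=0x3 bytes_emitted=3
After char 5 ('h'=33): chars_in_quartet=2 acc=0xE1 bytes_emitted=3
After char 6 ('M'=12): chars_in_quartet=3 acc=0x384C bytes_emitted=3

Answer: 3 0x384C 3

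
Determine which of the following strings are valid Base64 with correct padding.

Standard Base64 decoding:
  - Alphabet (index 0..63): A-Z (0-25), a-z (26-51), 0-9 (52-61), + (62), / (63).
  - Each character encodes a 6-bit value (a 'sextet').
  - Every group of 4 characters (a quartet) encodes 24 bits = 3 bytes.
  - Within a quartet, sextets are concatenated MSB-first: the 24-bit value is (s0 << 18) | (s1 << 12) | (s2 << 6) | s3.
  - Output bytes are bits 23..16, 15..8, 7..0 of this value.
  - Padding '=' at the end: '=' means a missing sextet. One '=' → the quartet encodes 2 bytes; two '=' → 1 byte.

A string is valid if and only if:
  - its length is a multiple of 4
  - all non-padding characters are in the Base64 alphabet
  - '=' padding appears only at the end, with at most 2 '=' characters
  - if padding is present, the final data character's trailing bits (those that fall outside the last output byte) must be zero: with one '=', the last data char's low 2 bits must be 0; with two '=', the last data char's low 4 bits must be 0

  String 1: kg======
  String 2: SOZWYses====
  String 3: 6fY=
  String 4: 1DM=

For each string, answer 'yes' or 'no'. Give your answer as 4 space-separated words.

Answer: no no yes yes

Derivation:
String 1: 'kg======' → invalid (6 pad chars (max 2))
String 2: 'SOZWYses====' → invalid (4 pad chars (max 2))
String 3: '6fY=' → valid
String 4: '1DM=' → valid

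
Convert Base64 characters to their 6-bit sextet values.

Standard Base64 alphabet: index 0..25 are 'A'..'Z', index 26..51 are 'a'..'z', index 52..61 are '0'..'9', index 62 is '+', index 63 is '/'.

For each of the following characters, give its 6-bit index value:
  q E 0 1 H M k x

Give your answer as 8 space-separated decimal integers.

Answer: 42 4 52 53 7 12 36 49

Derivation:
'q': a..z range, 26 + ord('q') − ord('a') = 42
'E': A..Z range, ord('E') − ord('A') = 4
'0': 0..9 range, 52 + ord('0') − ord('0') = 52
'1': 0..9 range, 52 + ord('1') − ord('0') = 53
'H': A..Z range, ord('H') − ord('A') = 7
'M': A..Z range, ord('M') − ord('A') = 12
'k': a..z range, 26 + ord('k') − ord('a') = 36
'x': a..z range, 26 + ord('x') − ord('a') = 49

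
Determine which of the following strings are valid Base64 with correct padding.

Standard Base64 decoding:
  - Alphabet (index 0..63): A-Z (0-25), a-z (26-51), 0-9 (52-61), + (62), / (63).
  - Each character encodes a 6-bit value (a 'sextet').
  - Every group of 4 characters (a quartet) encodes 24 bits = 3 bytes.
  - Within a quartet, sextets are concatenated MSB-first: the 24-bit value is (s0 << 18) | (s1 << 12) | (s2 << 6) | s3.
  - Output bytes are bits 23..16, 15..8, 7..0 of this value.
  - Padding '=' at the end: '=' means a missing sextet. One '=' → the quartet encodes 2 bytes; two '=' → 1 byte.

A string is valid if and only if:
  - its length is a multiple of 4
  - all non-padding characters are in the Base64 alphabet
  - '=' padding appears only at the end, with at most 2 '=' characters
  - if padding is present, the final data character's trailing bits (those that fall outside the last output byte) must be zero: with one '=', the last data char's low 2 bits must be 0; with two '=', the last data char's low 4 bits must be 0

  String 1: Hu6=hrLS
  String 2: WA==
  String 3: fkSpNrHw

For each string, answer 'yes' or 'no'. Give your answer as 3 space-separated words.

String 1: 'Hu6=hrLS' → invalid (bad char(s): ['=']; '=' in middle)
String 2: 'WA==' → valid
String 3: 'fkSpNrHw' → valid

Answer: no yes yes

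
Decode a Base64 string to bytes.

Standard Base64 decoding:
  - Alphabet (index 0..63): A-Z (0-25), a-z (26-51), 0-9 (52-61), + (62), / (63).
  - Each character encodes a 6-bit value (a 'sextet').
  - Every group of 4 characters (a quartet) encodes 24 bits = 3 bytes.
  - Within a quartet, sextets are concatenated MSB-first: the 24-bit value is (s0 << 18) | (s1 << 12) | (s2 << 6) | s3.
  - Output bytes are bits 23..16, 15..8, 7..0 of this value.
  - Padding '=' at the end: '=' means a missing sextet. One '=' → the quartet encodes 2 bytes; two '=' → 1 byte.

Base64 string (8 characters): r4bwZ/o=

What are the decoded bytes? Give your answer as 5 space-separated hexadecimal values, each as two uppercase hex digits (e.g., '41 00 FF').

Answer: AF 86 F0 67 FA

Derivation:
After char 0 ('r'=43): chars_in_quartet=1 acc=0x2B bytes_emitted=0
After char 1 ('4'=56): chars_in_quartet=2 acc=0xAF8 bytes_emitted=0
After char 2 ('b'=27): chars_in_quartet=3 acc=0x2BE1B bytes_emitted=0
After char 3 ('w'=48): chars_in_quartet=4 acc=0xAF86F0 -> emit AF 86 F0, reset; bytes_emitted=3
After char 4 ('Z'=25): chars_in_quartet=1 acc=0x19 bytes_emitted=3
After char 5 ('/'=63): chars_in_quartet=2 acc=0x67F bytes_emitted=3
After char 6 ('o'=40): chars_in_quartet=3 acc=0x19FE8 bytes_emitted=3
Padding '=': partial quartet acc=0x19FE8 -> emit 67 FA; bytes_emitted=5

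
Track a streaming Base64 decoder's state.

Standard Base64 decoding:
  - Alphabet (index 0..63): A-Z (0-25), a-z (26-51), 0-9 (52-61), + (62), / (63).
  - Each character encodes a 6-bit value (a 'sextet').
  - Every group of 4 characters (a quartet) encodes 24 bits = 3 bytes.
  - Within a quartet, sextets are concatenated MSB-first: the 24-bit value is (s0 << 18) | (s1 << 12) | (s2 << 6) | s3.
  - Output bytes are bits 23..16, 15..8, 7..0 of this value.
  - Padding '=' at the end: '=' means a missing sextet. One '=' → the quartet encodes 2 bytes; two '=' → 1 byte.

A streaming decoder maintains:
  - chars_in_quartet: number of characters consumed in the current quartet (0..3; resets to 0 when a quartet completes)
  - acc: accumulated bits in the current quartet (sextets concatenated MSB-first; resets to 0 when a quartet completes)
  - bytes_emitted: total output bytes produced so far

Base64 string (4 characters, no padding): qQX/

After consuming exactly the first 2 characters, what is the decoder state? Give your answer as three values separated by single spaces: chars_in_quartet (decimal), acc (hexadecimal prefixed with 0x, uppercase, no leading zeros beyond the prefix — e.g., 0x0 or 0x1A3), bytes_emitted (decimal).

Answer: 2 0xA90 0

Derivation:
After char 0 ('q'=42): chars_in_quartet=1 acc=0x2A bytes_emitted=0
After char 1 ('Q'=16): chars_in_quartet=2 acc=0xA90 bytes_emitted=0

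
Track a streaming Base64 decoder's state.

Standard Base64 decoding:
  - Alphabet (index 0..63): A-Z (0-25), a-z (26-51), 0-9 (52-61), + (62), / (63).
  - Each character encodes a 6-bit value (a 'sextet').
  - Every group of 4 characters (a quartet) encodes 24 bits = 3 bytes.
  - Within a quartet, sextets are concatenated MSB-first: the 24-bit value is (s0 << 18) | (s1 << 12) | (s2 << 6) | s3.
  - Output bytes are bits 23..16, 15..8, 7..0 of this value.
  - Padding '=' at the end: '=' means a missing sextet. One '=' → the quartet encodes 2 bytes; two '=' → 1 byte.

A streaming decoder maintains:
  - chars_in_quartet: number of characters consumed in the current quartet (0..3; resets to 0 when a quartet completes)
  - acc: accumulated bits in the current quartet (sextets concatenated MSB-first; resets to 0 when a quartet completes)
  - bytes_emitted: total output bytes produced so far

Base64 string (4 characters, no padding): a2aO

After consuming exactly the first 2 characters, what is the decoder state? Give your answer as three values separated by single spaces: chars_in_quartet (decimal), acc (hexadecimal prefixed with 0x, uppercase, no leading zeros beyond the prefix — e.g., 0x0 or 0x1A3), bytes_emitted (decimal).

After char 0 ('a'=26): chars_in_quartet=1 acc=0x1A bytes_emitted=0
After char 1 ('2'=54): chars_in_quartet=2 acc=0x6B6 bytes_emitted=0

Answer: 2 0x6B6 0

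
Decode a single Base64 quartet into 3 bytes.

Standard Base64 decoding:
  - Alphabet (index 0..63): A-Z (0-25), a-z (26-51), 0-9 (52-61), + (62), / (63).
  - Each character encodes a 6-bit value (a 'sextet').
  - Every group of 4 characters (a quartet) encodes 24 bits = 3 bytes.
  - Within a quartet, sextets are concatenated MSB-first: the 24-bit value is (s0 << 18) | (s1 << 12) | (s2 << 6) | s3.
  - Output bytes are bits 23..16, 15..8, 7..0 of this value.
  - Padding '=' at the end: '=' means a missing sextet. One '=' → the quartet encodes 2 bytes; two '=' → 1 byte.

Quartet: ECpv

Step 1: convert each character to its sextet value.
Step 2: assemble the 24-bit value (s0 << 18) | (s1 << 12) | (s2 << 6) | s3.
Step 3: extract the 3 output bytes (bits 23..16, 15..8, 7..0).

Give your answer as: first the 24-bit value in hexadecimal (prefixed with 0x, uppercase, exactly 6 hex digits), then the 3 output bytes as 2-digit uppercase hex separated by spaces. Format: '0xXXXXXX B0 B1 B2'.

Sextets: E=4, C=2, p=41, v=47
24-bit: (4<<18) | (2<<12) | (41<<6) | 47
      = 0x100000 | 0x002000 | 0x000A40 | 0x00002F
      = 0x102A6F
Bytes: (v>>16)&0xFF=10, (v>>8)&0xFF=2A, v&0xFF=6F

Answer: 0x102A6F 10 2A 6F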